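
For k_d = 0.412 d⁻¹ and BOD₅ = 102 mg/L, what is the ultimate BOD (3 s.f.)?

L₀ ≈ 117 mg/L

BOD₅ = L₀(1 − e^(−5k_d)) ⇒ L₀ = BOD₅ / (1 − e^(−5×0.412))
= 102 / (1 − 0.1275) = 102 / 0.8725 = 116.9 mg/L.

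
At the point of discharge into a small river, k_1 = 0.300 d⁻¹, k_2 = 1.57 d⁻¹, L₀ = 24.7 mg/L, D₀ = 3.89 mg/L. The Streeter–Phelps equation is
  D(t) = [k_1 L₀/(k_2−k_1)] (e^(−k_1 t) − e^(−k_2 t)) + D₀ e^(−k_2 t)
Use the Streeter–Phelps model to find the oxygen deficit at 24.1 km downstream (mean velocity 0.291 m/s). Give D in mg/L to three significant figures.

D ≈ 3.94 mg/L

Travel time t = x/v = 24.1 km / (0.291 m/s) = 24100 m / 0.291 m/s = 82820 s = 0.9585 d.
k_1 L₀/(k_2−k_1) = 0.300×24.7/(1.57−0.300) = 7.410/1.270 = 5.835 mg/L.
e^(−k_1 t) = e^(−0.300×0.9585) = 0.7501; e^(−k_2 t) = e^(−1.57×0.9585) = 0.2220.
D = 5.835 × (0.7501 − 0.2220) + 3.89 × 0.2220 = 3.081 + 0.8637 = 3.945 mg/L.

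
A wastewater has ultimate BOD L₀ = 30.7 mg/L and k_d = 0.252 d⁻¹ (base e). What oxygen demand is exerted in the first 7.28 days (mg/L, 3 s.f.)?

y_t = L₀(1 − e^(−k_d t)) = 30.7 × (1 − e^(−0.252×7.28))
= 30.7 × (1 − 0.1597) = 30.7 × 0.8403 = 25.80 mg/L.

y ≈ 25.8 mg/L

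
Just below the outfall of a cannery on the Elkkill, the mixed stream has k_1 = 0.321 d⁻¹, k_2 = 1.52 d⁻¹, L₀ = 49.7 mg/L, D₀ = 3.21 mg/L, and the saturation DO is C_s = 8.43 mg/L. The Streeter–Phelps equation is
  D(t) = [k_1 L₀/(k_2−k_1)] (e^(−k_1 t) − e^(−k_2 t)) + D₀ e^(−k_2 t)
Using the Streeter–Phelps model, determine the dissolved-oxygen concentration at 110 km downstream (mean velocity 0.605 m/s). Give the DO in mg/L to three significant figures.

Travel time t = x/v = 110 km / (0.605 m/s) = 110000 m / 0.605 m/s = 181800 s = 2.104 d.
k_1 L₀/(k_2−k_1) = 0.321×49.7/(1.52−0.321) = 15.95/1.199 = 13.31 mg/L.
e^(−k_1 t) = e^(−0.321×2.104) = 0.5089; e^(−k_2 t) = e^(−1.52×2.104) = 0.04082.
D = 13.31 × (0.5089 − 0.04082) + 3.21 × 0.04082 = 6.228 + 0.1310 = 6.359 mg/L.
DO = C_s − D = 8.43 − 6.359 = 2.071 mg/L.

DO ≈ 2.07 mg/L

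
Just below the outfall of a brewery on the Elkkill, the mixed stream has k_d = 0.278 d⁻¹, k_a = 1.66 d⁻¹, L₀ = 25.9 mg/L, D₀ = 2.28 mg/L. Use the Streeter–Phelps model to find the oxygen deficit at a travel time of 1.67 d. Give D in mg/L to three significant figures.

D ≈ 3.09 mg/L

k_d L₀/(k_a−k_d) = 0.278×25.9/(1.66−0.278) = 7.200/1.382 = 5.210 mg/L.
e^(−k_d t) = e^(−0.278×1.670) = 0.6286; e^(−k_a t) = e^(−1.66×1.670) = 0.06252.
D = 5.210 × (0.6286 − 0.06252) + 2.28 × 0.06252 = 2.949 + 0.1426 = 3.092 mg/L.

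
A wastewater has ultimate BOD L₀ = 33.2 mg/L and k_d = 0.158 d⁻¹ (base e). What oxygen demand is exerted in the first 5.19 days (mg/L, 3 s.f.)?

y ≈ 18.6 mg/L

y_t = L₀(1 − e^(−k_d t)) = 33.2 × (1 − e^(−0.158×5.19))
= 33.2 × (1 − 0.4404) = 33.2 × 0.5596 = 18.58 mg/L.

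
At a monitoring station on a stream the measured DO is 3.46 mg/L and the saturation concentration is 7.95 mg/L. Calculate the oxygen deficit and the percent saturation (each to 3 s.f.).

D ≈ 4.49 mg/L; 43.5 % saturation

D = C_s − C = 7.95 − 3.46 = 4.49 mg/L.
% saturation = 3.46/7.95 × 100 = 43.5 %.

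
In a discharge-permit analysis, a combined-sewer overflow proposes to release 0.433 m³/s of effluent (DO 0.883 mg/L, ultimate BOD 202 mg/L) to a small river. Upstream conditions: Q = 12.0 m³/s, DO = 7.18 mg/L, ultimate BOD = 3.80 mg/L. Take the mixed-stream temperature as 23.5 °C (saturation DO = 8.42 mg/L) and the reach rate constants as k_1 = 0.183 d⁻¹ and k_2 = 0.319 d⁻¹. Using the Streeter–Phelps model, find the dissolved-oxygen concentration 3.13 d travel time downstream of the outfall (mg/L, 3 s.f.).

Mixed DO = (12.0×7.18 + 0.433×0.883)/(12.0+0.433) = 86.54/12.43 = 6.961 mg/L.
Mixed L₀ = (12.0×3.80 + 0.433×202)/(12.43) = 133.1/12.43 = 10.70 mg/L.
Initial deficit D₀ = C_s − DO₀ = 8.42 − 6.961 = 1.459 mg/L.
D(3.13) = [0.183×10.70/(0.319−0.183)](e^(−0.183×3.13) − e^(−0.319×3.13)) + 1.459 e^(−0.319×3.13)
= 14.40 × (0.5639 − 0.3684) + 1.459 × 0.3684 = 3.353 mg/L.
DO = 8.42 − 3.353 = 5.067 mg/L.

DO ≈ 5.07 mg/L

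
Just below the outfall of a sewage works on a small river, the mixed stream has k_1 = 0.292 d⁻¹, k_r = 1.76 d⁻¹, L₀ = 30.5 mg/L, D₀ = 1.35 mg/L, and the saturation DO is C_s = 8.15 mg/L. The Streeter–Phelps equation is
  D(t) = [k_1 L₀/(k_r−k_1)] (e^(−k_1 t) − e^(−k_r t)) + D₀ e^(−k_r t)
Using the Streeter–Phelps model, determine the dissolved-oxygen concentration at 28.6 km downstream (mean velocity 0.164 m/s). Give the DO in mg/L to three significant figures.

Travel time t = x/v = 28.6 km / (0.164 m/s) = 28600 m / 0.164 m/s = 174400 s = 2.018 d.
k_1 L₀/(k_r−k_1) = 0.292×30.5/(1.76−0.292) = 8.906/1.468 = 6.067 mg/L.
e^(−k_1 t) = e^(−0.292×2.018) = 0.5547; e^(−k_r t) = e^(−1.76×2.018) = 0.02866.
D = 6.067 × (0.5547 − 0.02866) + 1.35 × 0.02866 = 3.191 + 0.03869 = 3.230 mg/L.
DO = C_s − D = 8.15 − 3.230 = 4.920 mg/L.

DO ≈ 4.92 mg/L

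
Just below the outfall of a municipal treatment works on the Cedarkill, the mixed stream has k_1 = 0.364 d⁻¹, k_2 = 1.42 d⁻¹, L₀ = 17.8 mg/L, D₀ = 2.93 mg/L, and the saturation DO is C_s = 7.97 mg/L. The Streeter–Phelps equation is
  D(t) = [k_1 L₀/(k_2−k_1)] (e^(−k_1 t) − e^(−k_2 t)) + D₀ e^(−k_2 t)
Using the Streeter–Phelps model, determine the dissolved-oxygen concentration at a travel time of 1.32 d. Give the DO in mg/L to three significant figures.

k_1 L₀/(k_2−k_1) = 0.364×17.8/(1.42−0.364) = 6.479/1.056 = 6.136 mg/L.
e^(−k_1 t) = e^(−0.364×1.320) = 0.6185; e^(−k_2 t) = e^(−1.42×1.320) = 0.1534.
D = 6.136 × (0.6185 − 0.1534) + 2.93 × 0.1534 = 2.853 + 0.4496 = 3.303 mg/L.
DO = C_s − D = 7.97 − 3.303 = 4.667 mg/L.

DO ≈ 4.67 mg/L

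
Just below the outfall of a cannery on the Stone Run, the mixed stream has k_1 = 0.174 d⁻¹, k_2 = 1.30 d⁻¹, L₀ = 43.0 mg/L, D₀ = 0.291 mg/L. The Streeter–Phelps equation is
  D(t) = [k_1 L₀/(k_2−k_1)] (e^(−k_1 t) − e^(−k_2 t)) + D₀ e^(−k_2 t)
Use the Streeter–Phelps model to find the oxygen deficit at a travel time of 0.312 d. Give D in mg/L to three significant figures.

k_1 L₀/(k_2−k_1) = 0.174×43.0/(1.30−0.174) = 7.482/1.126 = 6.645 mg/L.
e^(−k_1 t) = e^(−0.174×0.3120) = 0.9472; e^(−k_2 t) = e^(−1.30×0.3120) = 0.6666.
D = 6.645 × (0.9472 − 0.6666) + 0.291 × 0.6666 = 1.864 + 0.1940 = 2.058 mg/L.

D ≈ 2.06 mg/L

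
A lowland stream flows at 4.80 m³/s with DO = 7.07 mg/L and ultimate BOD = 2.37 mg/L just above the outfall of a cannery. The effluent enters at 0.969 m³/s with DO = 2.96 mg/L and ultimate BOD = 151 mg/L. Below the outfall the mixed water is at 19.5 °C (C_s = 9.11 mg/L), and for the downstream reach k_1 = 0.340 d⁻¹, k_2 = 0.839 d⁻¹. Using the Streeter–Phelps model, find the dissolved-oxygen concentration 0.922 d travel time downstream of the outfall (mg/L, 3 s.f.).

Mixed DO = (4.80×7.07 + 0.969×2.96)/(4.80+0.969) = 36.80/5.769 = 6.380 mg/L.
Mixed L₀ = (4.80×2.37 + 0.969×151)/(5.769) = 157.7/5.769 = 27.33 mg/L.
Initial deficit D₀ = C_s − DO₀ = 9.11 − 6.380 = 2.730 mg/L.
D(0.922) = [0.340×27.33/(0.839−0.340)](e^(−0.340×0.922) − e^(−0.839×0.922)) + 2.730 e^(−0.839×0.922)
= 18.62 × (0.7309 − 0.4614) + 2.730 × 0.4614 = 6.280 mg/L.
DO = 9.11 − 6.280 = 2.830 mg/L.

DO ≈ 2.83 mg/L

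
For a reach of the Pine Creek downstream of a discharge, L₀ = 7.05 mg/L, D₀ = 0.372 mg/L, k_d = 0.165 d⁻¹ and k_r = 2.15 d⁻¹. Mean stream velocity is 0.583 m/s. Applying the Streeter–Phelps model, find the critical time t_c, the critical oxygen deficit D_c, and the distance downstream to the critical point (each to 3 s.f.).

t_c ≈ 0.786 d; D_c ≈ 0.475 mg/L; x_c ≈ 39.6 km

At the critical point dD/dt = 0, so k_d L₀ e^(−k_d t) = k_r D. Substituting D(t) from the Streeter–Phelps equation and solving for t gives
t_c = ln[(k_r/k_d)(1 − D₀(k_r−k_d)/(k_d L₀))] / (k_r−k_d).
Here k_r−k_d = 1.985 d⁻¹ and 1 − D₀(k_r−k_d)/(k_d L₀) = 1 − 0.372×1.985/(0.165×7.05) = 0.3652, so
t_c = ln(13.03 × 0.3652) / 1.985 = 1.560 / 1.985 = 0.7859 d.
L(t_c) = L₀ e^(−k_d t_c) = 7.05 × 0.8784 = 6.193 mg/L, and at the critical point k_r D_c = k_d L, so D_c = (0.165/2.15) × 6.193 = 0.4752 mg/L.
x_c = v t_c = 0.583 m/s × 0.7859 d × 86400 s/d = 39590 m ≈ 39.6 km.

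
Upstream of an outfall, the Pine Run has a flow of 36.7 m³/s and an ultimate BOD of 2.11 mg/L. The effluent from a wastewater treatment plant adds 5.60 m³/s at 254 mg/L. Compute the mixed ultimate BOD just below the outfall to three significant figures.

Flow-weighted mixing: C = (Q_r C_r + Q_w C_w)/(Q_r + Q_w)
= (36.7×2.11 + 5.60×254)/(36.7 + 5.60) = 1500/42.30 = 35.46 mg/L.

35.5 mg/L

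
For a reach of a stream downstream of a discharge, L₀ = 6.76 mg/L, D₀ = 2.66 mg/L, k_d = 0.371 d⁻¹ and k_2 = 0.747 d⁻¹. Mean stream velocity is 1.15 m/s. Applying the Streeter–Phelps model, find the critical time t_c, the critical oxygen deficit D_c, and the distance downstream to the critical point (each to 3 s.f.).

t_c ≈ 0.508 d; D_c ≈ 2.78 mg/L; x_c ≈ 50.5 km

t_c = [1/(k_2−k_d)] ln[(k_2/k_d)(1 − D₀(k_2−k_d)/(k_d L₀))]
= [1/(0.747−0.371)] ln[(0.747/0.371)(1 − 2.66×0.3760/(0.371×6.76))]
= (1/0.3760) ln[2.013 × 0.6012] = 2.660 × ln(1.211) = 2.660 × 0.1910 = 0.5081 d.
D_c = (k_d/k_2) L₀ e^(−k_d t_c) = (0.371/0.747) × 6.76 × e^(−0.371×0.5081) = 0.4967 × 6.76 × 0.8282 = 2.781 mg/L.
x_c = v t_c = 1.15 m/s × 0.5081 d × 86400 s/d = 50480 m ≈ 50.5 km.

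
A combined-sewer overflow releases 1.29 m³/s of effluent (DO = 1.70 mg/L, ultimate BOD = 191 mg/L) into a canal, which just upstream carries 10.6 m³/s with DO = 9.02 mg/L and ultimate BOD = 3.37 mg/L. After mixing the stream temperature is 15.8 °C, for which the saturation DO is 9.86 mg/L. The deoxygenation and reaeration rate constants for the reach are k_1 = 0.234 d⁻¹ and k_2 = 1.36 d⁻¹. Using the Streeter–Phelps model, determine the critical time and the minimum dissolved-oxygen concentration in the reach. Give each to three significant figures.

t_c ≈ 1.21 d; minimum DO ≈ 6.78 mg/L

Mixed DO = (10.6×9.02 + 1.29×1.70)/(10.6+1.29) = 97.80/11.89 = 8.226 mg/L.
Mixed L₀ = (10.6×3.37 + 1.29×191)/(11.89) = 282.1/11.89 = 23.73 mg/L.
Initial deficit D₀ = C_s − DO₀ = 9.86 − 8.226 = 1.634 mg/L.
t_c = (1/1.126) ln[(1.36/0.234)(1 − 1.634×1.126/(0.234×23.73))] = 0.8881 × ln(3.886) = 1.205 d.
D_c = (0.234/1.36) × 23.73 × e^(−0.234×1.205) = 0.1721 × 23.73 × 0.7542 = 3.079 mg/L.
Minimum DO = 9.86 − 3.079 = 6.781 mg/L.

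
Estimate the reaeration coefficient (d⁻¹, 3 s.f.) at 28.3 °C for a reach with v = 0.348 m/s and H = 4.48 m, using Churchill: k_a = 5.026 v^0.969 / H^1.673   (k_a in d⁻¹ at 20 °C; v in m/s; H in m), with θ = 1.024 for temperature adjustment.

k_a(20) = 5.026 × 0.348^0.969 / 4.48^1.673 = 5.026 × 0.3596 / 12.29 = 0.1470 d⁻¹.
k_a(28.3) = 0.1470 × 1.024^(28.3−20) = 0.1470 × 1.218 = 0.1790 d⁻¹.

k_a ≈ 0.179 d⁻¹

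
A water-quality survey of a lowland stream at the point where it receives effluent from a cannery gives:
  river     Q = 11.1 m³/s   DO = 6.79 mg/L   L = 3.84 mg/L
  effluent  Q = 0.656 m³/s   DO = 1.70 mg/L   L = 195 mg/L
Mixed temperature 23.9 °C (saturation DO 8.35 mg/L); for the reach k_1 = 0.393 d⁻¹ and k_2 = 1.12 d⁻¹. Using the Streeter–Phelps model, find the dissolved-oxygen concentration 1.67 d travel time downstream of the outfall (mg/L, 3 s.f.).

DO ≈ 5.21 mg/L

Mixed DO = (11.1×6.79 + 0.656×1.70)/(11.1+0.656) = 76.48/11.76 = 6.506 mg/L.
Mixed L₀ = (11.1×3.84 + 0.656×195)/(11.76) = 170.5/11.76 = 14.51 mg/L.
Initial deficit D₀ = C_s − DO₀ = 8.35 − 6.506 = 1.844 mg/L.
D(1.67) = [0.393×14.51/(1.12−0.393)](e^(−0.393×1.67) − e^(−1.12×1.67)) + 1.844 e^(−1.12×1.67)
= 7.842 × (0.5188 − 0.1541) + 1.844 × 0.1541 = 3.144 mg/L.
DO = 8.35 − 3.144 = 5.206 mg/L.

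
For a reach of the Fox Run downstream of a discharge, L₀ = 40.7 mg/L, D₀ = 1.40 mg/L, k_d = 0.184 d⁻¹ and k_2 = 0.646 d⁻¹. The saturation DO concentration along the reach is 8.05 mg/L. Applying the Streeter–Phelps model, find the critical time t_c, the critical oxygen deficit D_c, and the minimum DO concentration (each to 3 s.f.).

t_c ≈ 2.52 d; D_c ≈ 7.29 mg/L; min DO ≈ 0.762 mg/L

At the critical point dD/dt = 0, so k_d L₀ e^(−k_d t) = k_2 D. Substituting D(t) from the Streeter–Phelps equation and solving for t gives
t_c = ln[(k_2/k_d)(1 − D₀(k_2−k_d)/(k_d L₀))] / (k_2−k_d).
Here k_2−k_d = 0.4620 d⁻¹ and 1 − D₀(k_2−k_d)/(k_d L₀) = 1 − 1.40×0.4620/(0.184×40.7) = 0.9136, so
t_c = ln(3.511 × 0.9136) / 0.4620 = 1.166 / 0.4620 = 2.523 d.
L(t_c) = L₀ e^(−k_d t_c) = 40.7 × 0.6286 = 25.59 mg/L, and at the critical point k_2 D_c = k_d L, so D_c = (0.184/0.646) × 25.59 = 7.288 mg/L.
Minimum DO = C_s − D_c = 8.05 − 7.288 = 0.7624 mg/L.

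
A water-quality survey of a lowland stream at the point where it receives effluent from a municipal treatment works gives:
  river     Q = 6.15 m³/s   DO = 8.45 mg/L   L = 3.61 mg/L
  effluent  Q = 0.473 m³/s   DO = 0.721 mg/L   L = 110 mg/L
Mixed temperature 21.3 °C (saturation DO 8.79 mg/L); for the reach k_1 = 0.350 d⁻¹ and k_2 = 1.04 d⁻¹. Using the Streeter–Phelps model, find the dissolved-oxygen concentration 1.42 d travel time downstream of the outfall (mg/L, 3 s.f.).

DO ≈ 6.43 mg/L

Mixed DO = (6.15×8.45 + 0.473×0.721)/(6.15+0.473) = 52.31/6.623 = 7.898 mg/L.
Mixed L₀ = (6.15×3.61 + 0.473×110)/(6.623) = 74.23/6.623 = 11.21 mg/L.
Initial deficit D₀ = C_s − DO₀ = 8.79 − 7.898 = 0.8920 mg/L.
D(1.42) = [0.350×11.21/(1.04−0.350)](e^(−0.350×1.42) − e^(−1.04×1.42)) + 0.8920 e^(−1.04×1.42)
= 5.685 × (0.6084 − 0.2284) + 0.8920 × 0.2284 = 2.364 mg/L.
DO = 8.79 − 2.364 = 6.426 mg/L.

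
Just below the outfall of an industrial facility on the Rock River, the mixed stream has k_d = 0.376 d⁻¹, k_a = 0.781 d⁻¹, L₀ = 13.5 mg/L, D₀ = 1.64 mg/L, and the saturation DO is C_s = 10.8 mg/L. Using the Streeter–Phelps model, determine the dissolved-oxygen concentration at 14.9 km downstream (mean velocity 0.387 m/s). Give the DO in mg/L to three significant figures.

Travel time t = x/v = 14.9 km / (0.387 m/s) = 14900 m / 0.387 m/s = 38500 s = 0.4456 d.
k_d L₀/(k_a−k_d) = 0.376×13.5/(0.781−0.376) = 5.076/0.4050 = 12.53 mg/L.
e^(−k_d t) = e^(−0.376×0.4456) = 0.8457; e^(−k_a t) = e^(−0.781×0.4456) = 0.7061.
D = 12.53 × (0.8457 − 0.7061) + 1.64 × 0.7061 = 1.750 + 1.158 = 2.908 mg/L.
DO = C_s − D = 10.8 − 2.908 = 7.892 mg/L.

DO ≈ 7.89 mg/L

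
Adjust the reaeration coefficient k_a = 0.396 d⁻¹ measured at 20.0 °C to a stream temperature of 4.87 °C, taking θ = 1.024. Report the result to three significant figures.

k_a(T₂) = k_a(T₁) · θ^(T₂−T₁) = 0.396 × 1.024^(4.87−20.0)
= 0.396 × 1.024^-15.1 = 0.396 × 0.6985 = 0.2766 d⁻¹.

k_a ≈ 0.277 d⁻¹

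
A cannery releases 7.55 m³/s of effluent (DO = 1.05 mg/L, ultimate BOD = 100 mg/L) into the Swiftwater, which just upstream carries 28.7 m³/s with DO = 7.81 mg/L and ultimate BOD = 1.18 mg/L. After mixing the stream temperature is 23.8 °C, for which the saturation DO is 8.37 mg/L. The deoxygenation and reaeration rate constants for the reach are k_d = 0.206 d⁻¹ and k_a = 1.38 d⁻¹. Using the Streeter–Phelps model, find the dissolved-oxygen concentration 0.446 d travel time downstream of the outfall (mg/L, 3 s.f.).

DO ≈ 5.89 mg/L

Mixed DO = (28.7×7.81 + 7.55×1.05)/(28.7+7.55) = 232.1/36.25 = 6.402 mg/L.
Mixed L₀ = (28.7×1.18 + 7.55×100)/(36.25) = 788.9/36.25 = 21.76 mg/L.
Initial deficit D₀ = C_s − DO₀ = 8.37 − 6.402 = 1.968 mg/L.
D(0.446) = [0.206×21.76/(1.38−0.206)](e^(−0.206×0.446) − e^(−1.38×0.446)) + 1.968 e^(−1.38×0.446)
= 3.819 × (0.9122 − 0.5404) + 1.968 × 0.5404 = 2.483 mg/L.
DO = 8.37 − 2.483 = 5.887 mg/L.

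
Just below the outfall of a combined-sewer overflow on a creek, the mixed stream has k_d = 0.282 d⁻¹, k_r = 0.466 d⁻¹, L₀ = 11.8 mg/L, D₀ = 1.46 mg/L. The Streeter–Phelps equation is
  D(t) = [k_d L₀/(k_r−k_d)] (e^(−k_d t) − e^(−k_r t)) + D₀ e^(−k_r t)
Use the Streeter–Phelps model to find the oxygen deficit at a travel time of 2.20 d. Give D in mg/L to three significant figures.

k_d L₀/(k_r−k_d) = 0.282×11.8/(0.466−0.282) = 3.328/0.1840 = 18.08 mg/L.
e^(−k_d t) = e^(−0.282×2.200) = 0.5377; e^(−k_r t) = e^(−0.466×2.200) = 0.3587.
D = 18.08 × (0.5377 − 0.3587) + 1.46 × 0.3587 = 3.237 + 0.5237 = 3.761 mg/L.

D ≈ 3.76 mg/L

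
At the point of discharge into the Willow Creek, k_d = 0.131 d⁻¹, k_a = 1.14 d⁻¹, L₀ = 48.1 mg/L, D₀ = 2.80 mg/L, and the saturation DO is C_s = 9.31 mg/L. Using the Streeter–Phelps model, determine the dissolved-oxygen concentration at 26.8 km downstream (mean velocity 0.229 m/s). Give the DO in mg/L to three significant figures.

DO ≈ 4.82 mg/L

Travel time t = x/v = 26.8 km / (0.229 m/s) = 26800 m / 0.229 m/s = 117000 s = 1.355 d.
k_d L₀/(k_a−k_d) = 0.131×48.1/(1.14−0.131) = 6.301/1.009 = 6.245 mg/L.
e^(−k_d t) = e^(−0.131×1.355) = 0.8374; e^(−k_a t) = e^(−1.14×1.355) = 0.2135.
D = 6.245 × (0.8374 − 0.2135) + 2.80 × 0.2135 = 3.896 + 0.5978 = 4.494 mg/L.
DO = C_s − D = 9.31 − 4.494 = 4.816 mg/L.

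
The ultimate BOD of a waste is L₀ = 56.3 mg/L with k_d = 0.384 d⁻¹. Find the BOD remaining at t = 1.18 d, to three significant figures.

L ≈ 35.8 mg/L

L_t = L₀ e^(−k_d t) = 56.3 × e^(−0.384×1.18) = 56.3 × 0.6356 = 35.79 mg/L.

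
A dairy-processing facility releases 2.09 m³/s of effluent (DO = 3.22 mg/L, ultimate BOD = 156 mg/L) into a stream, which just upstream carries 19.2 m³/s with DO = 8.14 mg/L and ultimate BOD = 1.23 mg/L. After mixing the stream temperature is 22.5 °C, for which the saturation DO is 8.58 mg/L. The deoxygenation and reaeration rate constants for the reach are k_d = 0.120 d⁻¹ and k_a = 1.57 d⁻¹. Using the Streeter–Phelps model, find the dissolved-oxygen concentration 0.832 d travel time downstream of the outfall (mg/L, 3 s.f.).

DO ≈ 7.47 mg/L

Mixed DO = (19.2×8.14 + 2.09×3.22)/(19.2+2.09) = 163.0/21.29 = 7.657 mg/L.
Mixed L₀ = (19.2×1.23 + 2.09×156)/(21.29) = 349.7/21.29 = 16.42 mg/L.
Initial deficit D₀ = C_s − DO₀ = 8.58 − 7.657 = 0.9230 mg/L.
D(0.832) = [0.120×16.42/(1.57−0.120)](e^(−0.120×0.832) − e^(−1.57×0.832)) + 0.9230 e^(−1.57×0.832)
= 1.359 × (0.9050 − 0.2708) + 0.9230 × 0.2708 = 1.112 mg/L.
DO = 8.58 − 1.112 = 7.468 mg/L.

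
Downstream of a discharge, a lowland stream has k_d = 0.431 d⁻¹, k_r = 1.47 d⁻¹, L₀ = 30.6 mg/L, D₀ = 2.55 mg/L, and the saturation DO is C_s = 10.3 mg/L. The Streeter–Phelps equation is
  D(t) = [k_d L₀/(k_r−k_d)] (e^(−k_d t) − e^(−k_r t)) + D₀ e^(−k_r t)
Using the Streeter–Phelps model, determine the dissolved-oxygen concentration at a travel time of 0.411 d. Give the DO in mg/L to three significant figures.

k_d L₀/(k_r−k_d) = 0.431×30.6/(1.47−0.431) = 13.19/1.039 = 12.69 mg/L.
e^(−k_d t) = e^(−0.431×0.4110) = 0.8377; e^(−k_r t) = e^(−1.47×0.4110) = 0.5465.
D = 12.69 × (0.8377 − 0.5465) + 2.55 × 0.5465 = 3.696 + 1.394 = 5.089 mg/L.
DO = C_s − D = 10.3 − 5.089 = 5.211 mg/L.

DO ≈ 5.21 mg/L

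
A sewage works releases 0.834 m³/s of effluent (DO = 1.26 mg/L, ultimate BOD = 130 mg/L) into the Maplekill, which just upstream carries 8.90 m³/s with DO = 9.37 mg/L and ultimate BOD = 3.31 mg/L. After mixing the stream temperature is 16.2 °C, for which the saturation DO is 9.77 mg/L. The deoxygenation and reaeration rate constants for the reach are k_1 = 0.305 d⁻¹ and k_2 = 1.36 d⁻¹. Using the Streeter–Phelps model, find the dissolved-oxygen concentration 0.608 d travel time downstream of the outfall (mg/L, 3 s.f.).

DO ≈ 7.68 mg/L

Mixed DO = (8.90×9.37 + 0.834×1.26)/(8.90+0.834) = 84.44/9.734 = 8.675 mg/L.
Mixed L₀ = (8.90×3.31 + 0.834×130)/(9.734) = 137.9/9.734 = 14.16 mg/L.
Initial deficit D₀ = C_s − DO₀ = 9.77 − 8.675 = 1.095 mg/L.
D(0.608) = [0.305×14.16/(1.36−0.305)](e^(−0.305×0.608) − e^(−1.36×0.608)) + 1.095 e^(−1.36×0.608)
= 4.095 × (0.8307 − 0.4374) + 1.095 × 0.4374 = 2.090 mg/L.
DO = 9.77 − 2.090 = 7.680 mg/L.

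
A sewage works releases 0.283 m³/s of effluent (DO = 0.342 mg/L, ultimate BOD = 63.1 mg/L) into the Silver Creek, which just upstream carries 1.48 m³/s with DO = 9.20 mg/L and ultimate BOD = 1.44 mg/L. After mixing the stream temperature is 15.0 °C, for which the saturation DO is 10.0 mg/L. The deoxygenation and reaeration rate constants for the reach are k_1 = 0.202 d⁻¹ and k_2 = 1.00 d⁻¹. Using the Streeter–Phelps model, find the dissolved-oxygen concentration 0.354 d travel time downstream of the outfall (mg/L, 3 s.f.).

Mixed DO = (1.48×9.20 + 0.283×0.342)/(1.48+0.283) = 13.71/1.763 = 7.778 mg/L.
Mixed L₀ = (1.48×1.44 + 0.283×63.1)/(1.763) = 19.99/1.763 = 11.34 mg/L.
Initial deficit D₀ = C_s − DO₀ = 10.0 − 7.778 = 2.222 mg/L.
D(0.354) = [0.202×11.34/(1.00−0.202)](e^(−0.202×0.354) − e^(−1.00×0.354)) + 2.222 e^(−1.00×0.354)
= 2.870 × (0.9310 − 0.7019) + 2.222 × 0.7019 = 2.217 mg/L.
DO = 10.0 − 2.217 = 7.783 mg/L.

DO ≈ 7.78 mg/L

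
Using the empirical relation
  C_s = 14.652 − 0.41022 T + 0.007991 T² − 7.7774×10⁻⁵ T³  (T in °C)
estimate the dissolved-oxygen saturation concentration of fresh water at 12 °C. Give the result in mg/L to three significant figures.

C_s = 14.652 − 0.41022×12 + 0.007991×12² − 7.7774×10⁻⁵×12³ = 10.75 mg/L.

C_s ≈ 10.7 mg/L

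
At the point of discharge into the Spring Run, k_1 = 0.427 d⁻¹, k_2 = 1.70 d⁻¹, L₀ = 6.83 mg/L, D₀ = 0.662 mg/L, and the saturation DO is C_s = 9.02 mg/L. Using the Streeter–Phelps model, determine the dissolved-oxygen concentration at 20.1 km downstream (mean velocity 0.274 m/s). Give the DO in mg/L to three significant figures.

DO ≈ 7.81 mg/L

Travel time t = x/v = 20.1 km / (0.274 m/s) = 20100 m / 0.274 m/s = 73360 s = 0.8490 d.
k_1 L₀/(k_2−k_1) = 0.427×6.83/(1.70−0.427) = 2.916/1.273 = 2.291 mg/L.
e^(−k_1 t) = e^(−0.427×0.8490) = 0.6959; e^(−k_2 t) = e^(−1.70×0.8490) = 0.2361.
D = 2.291 × (0.6959 − 0.2361) + 0.662 × 0.2361 = 1.053 + 0.1563 = 1.210 mg/L.
DO = C_s − D = 9.02 − 1.210 = 7.810 mg/L.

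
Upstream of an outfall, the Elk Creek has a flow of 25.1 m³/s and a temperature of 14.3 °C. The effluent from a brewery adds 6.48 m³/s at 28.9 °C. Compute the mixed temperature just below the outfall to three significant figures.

Flow-weighted mixing: C = (Q_r C_r + Q_w C_w)/(Q_r + Q_w)
= (25.1×14.3 + 6.48×28.9)/(25.1 + 6.48) = 546.2/31.58 = 17.30 °C.

17.3 °C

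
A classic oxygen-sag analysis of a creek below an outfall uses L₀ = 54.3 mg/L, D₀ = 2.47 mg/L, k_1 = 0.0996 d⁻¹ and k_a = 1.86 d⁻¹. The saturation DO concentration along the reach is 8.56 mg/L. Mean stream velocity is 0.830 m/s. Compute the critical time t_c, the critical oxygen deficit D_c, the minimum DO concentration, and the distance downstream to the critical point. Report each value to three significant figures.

t_c ≈ 0.737 d; D_c ≈ 2.70 mg/L; min DO ≈ 5.86 mg/L; x_c ≈ 52.9 km

t_c = [1/(k_a−k_1)] ln[(k_a/k_1)(1 − D₀(k_a−k_1)/(k_1 L₀))]
= [1/(1.86−0.0996)] ln[(1.86/0.0996)(1 − 2.47×1.760/(0.0996×54.3))]
= (1/1.760) ln[18.67 × 0.1960] = 0.5681 × ln(3.660) = 0.5681 × 1.298 = 0.7371 d.
D_c = (k_1/k_a) L₀ e^(−k_1 t_c) = (0.0996/1.86) × 54.3 × e^(−0.0996×0.7371) = 0.05355 × 54.3 × 0.9292 = 2.702 mg/L.
Minimum DO = C_s − D_c = 8.56 − 2.702 = 5.858 mg/L.
x_c = v t_c = 0.830 m/s × 0.7371 d × 86400 s/d = 52860 m ≈ 52.9 km.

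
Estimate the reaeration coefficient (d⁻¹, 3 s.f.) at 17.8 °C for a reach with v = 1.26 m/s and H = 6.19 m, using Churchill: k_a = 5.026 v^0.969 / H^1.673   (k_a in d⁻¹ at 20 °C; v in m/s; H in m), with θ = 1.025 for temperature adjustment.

k_a(20) = 5.026 × 1.26^0.969 / 6.19^1.673 = 5.026 × 1.251 / 21.11 = 0.2978 d⁻¹.
k_a(17.8) = 0.2978 × 1.025^(17.8−20) = 0.2978 × 0.9471 = 0.2821 d⁻¹.

k_a ≈ 0.282 d⁻¹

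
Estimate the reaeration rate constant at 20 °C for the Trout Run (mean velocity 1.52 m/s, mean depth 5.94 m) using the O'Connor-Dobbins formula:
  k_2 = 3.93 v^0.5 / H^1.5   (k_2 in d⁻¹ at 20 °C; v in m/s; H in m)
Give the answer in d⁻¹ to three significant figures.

k_2 = 3.93 × 1.52^0.5 / 5.94^1.5 = 3.93 × 1.233 / 14.48 = 0.3347 d⁻¹.

k_2 ≈ 0.335 d⁻¹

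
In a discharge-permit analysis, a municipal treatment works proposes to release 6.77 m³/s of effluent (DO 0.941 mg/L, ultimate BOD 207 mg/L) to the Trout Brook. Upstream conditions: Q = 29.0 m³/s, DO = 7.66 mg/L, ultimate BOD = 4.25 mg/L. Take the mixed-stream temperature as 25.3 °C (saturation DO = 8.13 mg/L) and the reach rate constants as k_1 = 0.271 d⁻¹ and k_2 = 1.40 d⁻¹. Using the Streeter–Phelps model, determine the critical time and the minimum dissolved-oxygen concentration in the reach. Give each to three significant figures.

Mixed DO = (29.0×7.66 + 6.77×0.941)/(29.0+6.77) = 228.5/35.77 = 6.388 mg/L.
Mixed L₀ = (29.0×4.25 + 6.77×207)/(35.77) = 1525/35.77 = 42.62 mg/L.
Initial deficit D₀ = C_s − DO₀ = 8.13 − 6.388 = 1.742 mg/L.
t_c = (1/1.129) ln[(1.40/0.271)(1 − 1.742×1.129/(0.271×42.62))] = 0.8857 × ln(4.287) = 1.289 d.
D_c = (0.271/1.40) × 42.62 × e^(−0.271×1.289) = 0.1936 × 42.62 × 0.7051 = 5.818 mg/L.
Minimum DO = 8.13 − 5.818 = 2.312 mg/L.

t_c ≈ 1.29 d; minimum DO ≈ 2.31 mg/L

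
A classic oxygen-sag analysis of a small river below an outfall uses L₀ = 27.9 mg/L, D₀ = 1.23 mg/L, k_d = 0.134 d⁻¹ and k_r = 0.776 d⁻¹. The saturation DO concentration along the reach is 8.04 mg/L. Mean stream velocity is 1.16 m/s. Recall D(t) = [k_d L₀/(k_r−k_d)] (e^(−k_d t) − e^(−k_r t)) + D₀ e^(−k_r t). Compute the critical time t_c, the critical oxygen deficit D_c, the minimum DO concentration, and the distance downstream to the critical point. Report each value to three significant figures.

At the critical point dD/dt = 0, so k_d L₀ e^(−k_d t) = k_r D. Substituting D(t) from the Streeter–Phelps equation and solving for t gives
t_c = ln[(k_r/k_d)(1 − D₀(k_r−k_d)/(k_d L₀))] / (k_r−k_d).
Here k_r−k_d = 0.6420 d⁻¹ and 1 − D₀(k_r−k_d)/(k_d L₀) = 1 − 1.23×0.6420/(0.134×27.9) = 0.7888, so
t_c = ln(5.791 × 0.7888) / 0.6420 = 1.519 / 0.6420 = 2.366 d.
L(t_c) = L₀ e^(−k_d t_c) = 27.9 × 0.7283 = 20.32 mg/L, and at the critical point k_r D_c = k_d L, so D_c = (0.134/0.776) × 20.32 = 3.509 mg/L.
Minimum DO = C_s − D_c = 8.04 − 3.509 = 4.531 mg/L.
x_c = v t_c = 1.16 m/s × 2.366 d × 86400 s/d = 237100 m ≈ 237 km.

t_c ≈ 2.37 d; D_c ≈ 3.51 mg/L; min DO ≈ 4.53 mg/L; x_c ≈ 237 km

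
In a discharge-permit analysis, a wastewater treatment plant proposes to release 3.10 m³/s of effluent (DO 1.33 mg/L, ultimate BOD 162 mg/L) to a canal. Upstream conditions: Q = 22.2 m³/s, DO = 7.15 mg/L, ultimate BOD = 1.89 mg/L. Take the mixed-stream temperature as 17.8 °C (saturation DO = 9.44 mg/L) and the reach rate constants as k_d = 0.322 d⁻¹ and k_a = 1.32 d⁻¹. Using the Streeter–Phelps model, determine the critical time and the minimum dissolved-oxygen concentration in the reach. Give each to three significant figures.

t_c ≈ 0.846 d; minimum DO ≈ 5.44 mg/L

Mixed DO = (22.2×7.15 + 3.10×1.33)/(22.2+3.10) = 162.9/25.30 = 6.437 mg/L.
Mixed L₀ = (22.2×1.89 + 3.10×162)/(25.30) = 544.2/25.30 = 21.51 mg/L.
Initial deficit D₀ = C_s − DO₀ = 9.44 − 6.437 = 3.003 mg/L.
t_c = (1/0.9980) ln[(1.32/0.322)(1 − 3.003×0.9980/(0.322×21.51))] = 1.002 × ln(2.325) = 0.8456 d.
D_c = (0.322/1.32) × 21.51 × e^(−0.322×0.8456) = 0.2439 × 21.51 × 0.7616 = 3.996 mg/L.
Minimum DO = 9.44 − 3.996 = 5.444 mg/L.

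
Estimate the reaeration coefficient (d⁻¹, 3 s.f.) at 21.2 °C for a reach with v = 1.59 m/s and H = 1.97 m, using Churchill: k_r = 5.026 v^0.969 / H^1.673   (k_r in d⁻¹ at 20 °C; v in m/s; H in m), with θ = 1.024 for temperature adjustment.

k_r(20) = 5.026 × 1.59^0.969 / 1.97^1.673 = 5.026 × 1.567 / 3.109 = 2.534 d⁻¹.
k_r(21.2) = 2.534 × 1.024^(21.2−20) = 2.534 × 1.029 = 2.607 d⁻¹.

k_r ≈ 2.61 d⁻¹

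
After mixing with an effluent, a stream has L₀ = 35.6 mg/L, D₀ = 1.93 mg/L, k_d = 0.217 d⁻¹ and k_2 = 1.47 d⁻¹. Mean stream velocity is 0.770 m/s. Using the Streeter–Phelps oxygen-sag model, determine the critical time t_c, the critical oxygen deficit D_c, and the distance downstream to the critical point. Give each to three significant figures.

At the critical point dD/dt = 0, so k_d L₀ e^(−k_d t) = k_2 D. Substituting D(t) from the Streeter–Phelps equation and solving for t gives
t_c = ln[(k_2/k_d)(1 − D₀(k_2−k_d)/(k_d L₀))] / (k_2−k_d).
Here k_2−k_d = 1.253 d⁻¹ and 1 − D₀(k_2−k_d)/(k_d L₀) = 1 − 1.93×1.253/(0.217×35.6) = 0.6870, so
t_c = ln(6.774 × 0.6870) / 1.253 = 1.538 / 1.253 = 1.227 d.
L(t_c) = L₀ e^(−k_d t_c) = 35.6 × 0.7662 = 27.28 mg/L, and at the critical point k_2 D_c = k_d L, so D_c = (0.217/1.47) × 27.28 = 4.027 mg/L.
x_c = v t_c = 0.770 m/s × 1.227 d × 86400 s/d = 81640 m ≈ 81.6 km.

t_c ≈ 1.23 d; D_c ≈ 4.03 mg/L; x_c ≈ 81.6 km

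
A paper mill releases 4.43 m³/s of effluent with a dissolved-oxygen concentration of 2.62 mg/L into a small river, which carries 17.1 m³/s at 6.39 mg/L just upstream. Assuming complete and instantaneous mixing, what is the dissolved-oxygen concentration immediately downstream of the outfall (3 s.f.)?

5.61 mg/L

Flow-weighted mixing: C = (Q_r C_r + Q_w C_w)/(Q_r + Q_w)
= (17.1×6.39 + 4.43×2.62)/(17.1 + 4.43) = 120.9/21.53 = 5.614 mg/L.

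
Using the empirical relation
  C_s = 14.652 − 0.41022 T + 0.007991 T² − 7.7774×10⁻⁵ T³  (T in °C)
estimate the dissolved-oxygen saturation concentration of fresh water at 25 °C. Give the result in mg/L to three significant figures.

C_s = 14.652 − 0.41022×25 + 0.007991×25² − 7.7774×10⁻⁵×25³ = 8.176 mg/L.

C_s ≈ 8.18 mg/L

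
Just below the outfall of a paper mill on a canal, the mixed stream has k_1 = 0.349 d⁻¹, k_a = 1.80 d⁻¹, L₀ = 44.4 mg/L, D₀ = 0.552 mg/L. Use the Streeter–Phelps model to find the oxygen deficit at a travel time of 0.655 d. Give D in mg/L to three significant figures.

k_1 L₀/(k_a−k_1) = 0.349×44.4/(1.80−0.349) = 15.50/1.451 = 10.68 mg/L.
e^(−k_1 t) = e^(−0.349×0.6550) = 0.7957; e^(−k_a t) = e^(−1.80×0.6550) = 0.3076.
D = 10.68 × (0.7957 − 0.3076) + 0.552 × 0.3076 = 5.212 + 0.1698 = 5.382 mg/L.

D ≈ 5.38 mg/L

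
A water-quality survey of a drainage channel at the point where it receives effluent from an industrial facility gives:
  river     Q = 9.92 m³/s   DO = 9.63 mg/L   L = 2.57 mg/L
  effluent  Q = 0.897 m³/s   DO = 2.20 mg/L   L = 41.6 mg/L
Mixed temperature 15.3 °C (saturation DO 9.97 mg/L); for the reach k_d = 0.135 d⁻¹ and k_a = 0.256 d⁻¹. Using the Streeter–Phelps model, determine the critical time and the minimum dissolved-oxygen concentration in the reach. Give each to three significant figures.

Mixed DO = (9.92×9.63 + 0.897×2.20)/(9.92+0.897) = 97.50/10.82 = 9.014 mg/L.
Mixed L₀ = (9.92×2.57 + 0.897×41.6)/(10.82) = 62.81/10.82 = 5.807 mg/L.
Initial deficit D₀ = C_s − DO₀ = 9.97 − 9.014 = 0.9561 mg/L.
t_c = (1/0.1210) ln[(0.256/0.135)(1 − 0.9561×0.1210/(0.135×5.807))] = 8.264 × ln(1.616) = 3.969 d.
D_c = (0.135/0.256) × 5.807 × e^(−0.135×3.969) = 0.5273 × 5.807 × 0.5852 = 1.792 mg/L.
Minimum DO = 9.97 − 1.792 = 8.178 mg/L.

t_c ≈ 3.97 d; minimum DO ≈ 8.18 mg/L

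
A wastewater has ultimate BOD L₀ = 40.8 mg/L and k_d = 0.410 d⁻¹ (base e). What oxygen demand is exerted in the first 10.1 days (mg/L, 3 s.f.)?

y_t = L₀(1 − e^(−k_d t)) = 40.8 × (1 − e^(−0.410×10.1))
= 40.8 × (1 − 0.01591) = 40.8 × 0.9841 = 40.15 mg/L.

y ≈ 40.2 mg/L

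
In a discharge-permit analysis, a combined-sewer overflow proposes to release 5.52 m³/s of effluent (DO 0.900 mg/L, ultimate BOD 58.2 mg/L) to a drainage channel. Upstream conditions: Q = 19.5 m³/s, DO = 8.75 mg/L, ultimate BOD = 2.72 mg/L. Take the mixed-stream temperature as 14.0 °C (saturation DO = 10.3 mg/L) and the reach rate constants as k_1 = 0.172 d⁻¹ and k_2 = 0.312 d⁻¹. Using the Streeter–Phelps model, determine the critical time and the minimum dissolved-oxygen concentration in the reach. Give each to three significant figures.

t_c ≈ 2.85 d; minimum DO ≈ 5.25 mg/L

Mixed DO = (19.5×8.75 + 5.52×0.900)/(19.5+5.52) = 175.6/25.02 = 7.018 mg/L.
Mixed L₀ = (19.5×2.72 + 5.52×58.2)/(25.02) = 374.3/25.02 = 14.96 mg/L.
Initial deficit D₀ = C_s − DO₀ = 10.3 − 7.018 = 3.282 mg/L.
t_c = (1/0.1400) ln[(0.312/0.172)(1 − 3.282×0.1400/(0.172×14.96))] = 7.143 × ln(1.490) = 2.849 d.
D_c = (0.172/0.312) × 14.96 × e^(−0.172×2.849) = 0.5513 × 14.96 × 0.6126 = 5.053 mg/L.
Minimum DO = 10.3 − 5.053 = 5.247 mg/L.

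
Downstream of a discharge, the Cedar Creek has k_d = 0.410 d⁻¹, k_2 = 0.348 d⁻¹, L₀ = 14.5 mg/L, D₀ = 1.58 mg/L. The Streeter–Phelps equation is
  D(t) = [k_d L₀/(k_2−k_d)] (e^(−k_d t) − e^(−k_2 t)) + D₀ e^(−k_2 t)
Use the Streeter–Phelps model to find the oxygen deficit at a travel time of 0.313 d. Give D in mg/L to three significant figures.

k_d L₀/(k_2−k_d) = 0.410×14.5/(0.348−0.410) = 5.945/-0.06200 = -95.89 mg/L.
e^(−k_d t) = e^(−0.410×0.3130) = 0.8796; e^(−k_2 t) = e^(−0.348×0.3130) = 0.8968.
D = -95.89 × (0.8796 − 0.8968) + 1.58 × 0.8968 = 1.653 + 1.417 = 3.070 mg/L.

D ≈ 3.07 mg/L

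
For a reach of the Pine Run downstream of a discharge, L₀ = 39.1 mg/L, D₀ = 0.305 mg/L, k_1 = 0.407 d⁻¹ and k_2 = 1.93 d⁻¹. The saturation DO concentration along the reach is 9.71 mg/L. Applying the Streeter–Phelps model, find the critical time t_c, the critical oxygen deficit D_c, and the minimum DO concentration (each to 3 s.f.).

t_c ≈ 1.00 d; D_c ≈ 5.48 mg/L; min DO ≈ 4.23 mg/L

At the critical point dD/dt = 0, so k_1 L₀ e^(−k_1 t) = k_2 D. Substituting D(t) from the Streeter–Phelps equation and solving for t gives
t_c = ln[(k_2/k_1)(1 − D₀(k_2−k_1)/(k_1 L₀))] / (k_2−k_1).
Here k_2−k_1 = 1.523 d⁻¹ and 1 − D₀(k_2−k_1)/(k_1 L₀) = 1 − 0.305×1.523/(0.407×39.1) = 0.9708, so
t_c = ln(4.742 × 0.9708) / 1.523 = 1.527 / 1.523 = 1.003 d.
L(t_c) = L₀ e^(−k_1 t_c) = 39.1 × 0.6650 = 26.00 mg/L, and at the critical point k_2 D_c = k_1 L, so D_c = (0.407/1.93) × 26.00 = 5.483 mg/L.
Minimum DO = C_s − D_c = 9.71 − 5.483 = 4.227 mg/L.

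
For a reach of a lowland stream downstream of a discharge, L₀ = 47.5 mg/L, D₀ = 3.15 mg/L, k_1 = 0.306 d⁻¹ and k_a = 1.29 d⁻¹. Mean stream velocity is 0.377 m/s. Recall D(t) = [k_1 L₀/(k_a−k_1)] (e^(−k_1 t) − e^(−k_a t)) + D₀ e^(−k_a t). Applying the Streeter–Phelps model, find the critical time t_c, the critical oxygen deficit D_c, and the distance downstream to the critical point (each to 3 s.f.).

t_c ≈ 1.22 d; D_c ≈ 7.76 mg/L; x_c ≈ 39.7 km

With k_a/k_1 = 4.216 and 1 − D₀(k_a−k_1)/(k_1 L₀) = 0.7867,
t_c = ln(4.216 × 0.7867) / (1.29 − 0.306) = ln(3.317) / 0.9840 = 1.199/0.9840 = 1.218 d.
L(t_c) = L₀ e^(−k_1 t_c) = 47.5 × 0.6888 = 32.72 mg/L, and at the critical point k_a D_c = k_1 L, so D_c = (0.306/1.29) × 32.72 = 7.761 mg/L.
x_c = v t_c = 0.377 m/s × 1.218 d × 86400 s/d = 39690 m ≈ 39.7 km.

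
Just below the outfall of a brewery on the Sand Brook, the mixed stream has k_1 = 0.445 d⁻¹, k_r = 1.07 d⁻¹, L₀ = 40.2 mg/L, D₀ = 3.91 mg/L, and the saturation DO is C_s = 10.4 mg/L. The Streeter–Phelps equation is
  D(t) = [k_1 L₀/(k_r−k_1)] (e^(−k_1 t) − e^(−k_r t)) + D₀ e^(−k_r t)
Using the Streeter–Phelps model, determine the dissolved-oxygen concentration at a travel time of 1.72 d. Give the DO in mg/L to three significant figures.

k_1 L₀/(k_r−k_1) = 0.445×40.2/(1.07−0.445) = 17.89/0.6250 = 28.62 mg/L.
e^(−k_1 t) = e^(−0.445×1.720) = 0.4651; e^(−k_r t) = e^(−1.07×1.720) = 0.1588.
D = 28.62 × (0.4651 − 0.1588) + 3.91 × 0.1588 = 8.770 + 0.6207 = 9.390 mg/L.
DO = C_s − D = 10.4 − 9.390 = 1.010 mg/L.

DO ≈ 1.01 mg/L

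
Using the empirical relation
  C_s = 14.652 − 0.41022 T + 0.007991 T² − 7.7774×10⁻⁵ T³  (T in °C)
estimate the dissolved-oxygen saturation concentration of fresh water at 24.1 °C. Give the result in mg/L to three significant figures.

C_s ≈ 8.32 mg/L

C_s = 14.652 − 0.41022×24.1 + 0.007991×24.1² − 7.7774×10⁻⁵×24.1³ = 8.318 mg/L.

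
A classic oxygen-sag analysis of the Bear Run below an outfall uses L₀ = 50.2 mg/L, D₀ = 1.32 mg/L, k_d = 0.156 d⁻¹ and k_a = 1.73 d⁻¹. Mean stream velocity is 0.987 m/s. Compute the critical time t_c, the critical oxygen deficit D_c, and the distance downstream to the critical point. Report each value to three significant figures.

With k_a/k_d = 11.09 and 1 − D₀(k_a−k_d)/(k_d L₀) = 0.7347,
t_c = ln(11.09 × 0.7347) / (1.73 − 0.156) = ln(8.148) / 1.574 = 2.098/1.574 = 1.333 d.
L(t_c) = L₀ e^(−k_d t_c) = 50.2 × 0.8123 = 40.78 mg/L, and at the critical point k_a D_c = k_d L, so D_c = (0.156/1.73) × 40.78 = 3.677 mg/L.
x_c = v t_c = 0.987 m/s × 1.333 d × 86400 s/d = 113700 m ≈ 114 km.

t_c ≈ 1.33 d; D_c ≈ 3.68 mg/L; x_c ≈ 114 km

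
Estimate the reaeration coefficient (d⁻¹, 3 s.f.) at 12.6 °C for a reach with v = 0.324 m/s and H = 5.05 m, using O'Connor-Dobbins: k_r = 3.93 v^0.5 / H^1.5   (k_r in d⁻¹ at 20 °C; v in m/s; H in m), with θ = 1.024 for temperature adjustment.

k_r ≈ 0.165 d⁻¹

k_r(20) = 3.93 × 0.324^0.5 / 5.05^1.5 = 3.93 × 0.5692 / 11.35 = 0.1971 d⁻¹.
k_r(12.6) = 0.1971 × 1.024^(12.6−20) = 0.1971 × 0.8390 = 0.1654 d⁻¹.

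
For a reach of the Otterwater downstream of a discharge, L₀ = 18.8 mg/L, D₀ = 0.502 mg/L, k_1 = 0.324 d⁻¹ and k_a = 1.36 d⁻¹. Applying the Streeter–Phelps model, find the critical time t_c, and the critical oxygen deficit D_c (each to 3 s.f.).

t_c ≈ 1.30 d; D_c ≈ 2.94 mg/L

With k_a/k_1 = 4.198 and 1 − D₀(k_a−k_1)/(k_1 L₀) = 0.9146,
t_c = ln(4.198 × 0.9146) / (1.36 − 0.324) = ln(3.839) / 1.036 = 1.345/1.036 = 1.299 d.
D_c = (k_1/k_a) L₀ e^(−k_1 t_c) = (0.324/1.36) × 18.8 × e^(−0.324×1.299) = 0.2382 × 18.8 × 0.6566 = 2.941 mg/L.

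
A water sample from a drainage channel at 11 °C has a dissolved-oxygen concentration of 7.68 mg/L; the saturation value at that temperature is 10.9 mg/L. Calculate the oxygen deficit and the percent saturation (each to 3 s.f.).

D ≈ 3.22 mg/L; 70.5 % saturation

D = C_s − C = 10.9 − 7.68 = 3.22 mg/L.
% saturation = 7.68/10.9 × 100 = 70.5 %.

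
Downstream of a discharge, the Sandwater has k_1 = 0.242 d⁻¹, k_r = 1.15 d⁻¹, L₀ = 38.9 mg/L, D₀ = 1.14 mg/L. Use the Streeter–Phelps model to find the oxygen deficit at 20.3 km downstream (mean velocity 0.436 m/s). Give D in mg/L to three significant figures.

D ≈ 4.13 mg/L

Travel time t = x/v = 20.3 km / (0.436 m/s) = 20300 m / 0.436 m/s = 46560 s = 0.5389 d.
k_1 L₀/(k_r−k_1) = 0.242×38.9/(1.15−0.242) = 9.414/0.9080 = 10.37 mg/L.
e^(−k_1 t) = e^(−0.242×0.5389) = 0.8777; e^(−k_r t) = e^(−1.15×0.5389) = 0.5381.
D = 10.37 × (0.8777 − 0.5381) + 1.14 × 0.5381 = 3.521 + 0.6134 = 4.135 mg/L.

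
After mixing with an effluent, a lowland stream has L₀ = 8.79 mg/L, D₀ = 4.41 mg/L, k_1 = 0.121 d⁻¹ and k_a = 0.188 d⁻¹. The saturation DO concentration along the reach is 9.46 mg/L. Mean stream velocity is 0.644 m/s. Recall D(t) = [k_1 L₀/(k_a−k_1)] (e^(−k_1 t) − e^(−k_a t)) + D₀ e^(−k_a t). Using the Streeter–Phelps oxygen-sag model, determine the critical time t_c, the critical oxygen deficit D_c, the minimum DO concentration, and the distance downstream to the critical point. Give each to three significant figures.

t_c ≈ 1.72 d; D_c ≈ 4.59 mg/L; min DO ≈ 4.87 mg/L; x_c ≈ 95.7 km

At the critical point dD/dt = 0, so k_1 L₀ e^(−k_1 t) = k_a D. Substituting D(t) from the Streeter–Phelps equation and solving for t gives
t_c = ln[(k_a/k_1)(1 − D₀(k_a−k_1)/(k_1 L₀))] / (k_a−k_1).
Here k_a−k_1 = 0.06700 d⁻¹ and 1 − D₀(k_a−k_1)/(k_1 L₀) = 1 − 4.41×0.06700/(0.121×8.79) = 0.7222, so
t_c = ln(1.554 × 0.7222) / 0.06700 = 0.1152 / 0.06700 = 1.719 d.
D_c = (k_1/k_a) L₀ e^(−k_1 t_c) = (0.121/0.188) × 8.79 × e^(−0.121×1.719) = 0.6436 × 8.79 × 0.8122 = 4.595 mg/L.
Minimum DO = C_s − D_c = 9.46 − 4.595 = 4.865 mg/L.
x_c = v t_c = 0.644 m/s × 1.719 d × 86400 s/d = 95660 m ≈ 95.7 km.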